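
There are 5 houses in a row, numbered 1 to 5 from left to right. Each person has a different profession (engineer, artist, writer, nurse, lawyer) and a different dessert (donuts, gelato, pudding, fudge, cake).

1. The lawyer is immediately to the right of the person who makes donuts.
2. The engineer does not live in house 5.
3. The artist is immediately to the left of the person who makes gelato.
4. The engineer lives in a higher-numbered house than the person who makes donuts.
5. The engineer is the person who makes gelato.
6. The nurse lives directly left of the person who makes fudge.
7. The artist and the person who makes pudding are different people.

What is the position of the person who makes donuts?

The only profession still possible for house 5 is writer.
The artist is narrowed to house 1 or 2 or 3; consider each.
Placing it in house 1 and house 2 leads to a contradiction, so it's in house 3.
From clue 3, the person who makes gelato must be in house 4.
By clue 5, the engineer is in house 4.
The only profession still possible for house 1 is nurse.
That leaves lawyer as the profession for house 2.
Clue 1 places the person who makes donuts in house 1.
From clue 6, the person who makes fudge must be in house 2.
House 3 dessert: only cake fits.
House 5's dessert must be pudding (nothing else left).
So: house 1 = nurse/donuts, house 2 = lawyer/fudge, house 3 = artist/cake, house 4 = engineer/gelato, house 5 = writer/pudding.

1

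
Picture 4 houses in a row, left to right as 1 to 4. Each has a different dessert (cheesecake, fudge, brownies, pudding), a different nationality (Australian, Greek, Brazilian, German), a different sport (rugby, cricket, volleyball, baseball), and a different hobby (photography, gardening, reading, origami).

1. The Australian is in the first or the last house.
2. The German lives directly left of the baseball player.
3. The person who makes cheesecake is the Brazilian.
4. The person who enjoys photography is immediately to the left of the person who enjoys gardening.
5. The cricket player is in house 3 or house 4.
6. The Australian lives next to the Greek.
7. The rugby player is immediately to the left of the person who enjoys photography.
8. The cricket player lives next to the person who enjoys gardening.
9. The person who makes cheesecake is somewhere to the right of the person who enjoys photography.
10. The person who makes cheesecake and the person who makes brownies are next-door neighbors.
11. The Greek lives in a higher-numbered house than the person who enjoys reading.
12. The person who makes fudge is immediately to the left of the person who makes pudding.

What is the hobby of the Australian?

So house 1 gets fudge for dessert.
From clue 12, the person who makes pudding must be in house 2.
The person who makes brownies is narrowed to house 3 or 4; consider each.
Placing it in house 4 leads to a contradiction, so it's in house 3.
Clue 10: the person who makes cheesecake is in house 4.
By clue 3, the Brazilian is in house 4.
By clue 6, the Greek is in house 2.
Clue 11 places the person who enjoys reading in house 1.
House 1's nationality must be Australian (nothing else left).
House 3 nationality: only German fits.
Clue 2: the baseball player is in house 4.
Clue 8 places the person who enjoys gardening in house 4.
House 3's sport must be cricket (nothing else left).
From clue 4, the person who enjoys photography must be in house 3.
Clue 7: the rugby player is in house 2.
So house 1 gets volleyball for sport.
House 2's hobby must be origami (nothing else left).
So: house 1 = fudge/Australian/volleyball/reading, house 2 = pudding/Greek/rugby/origami, house 3 = brownies/German/cricket/photography, house 4 = cheesecake/Brazilian/baseball/gardening.

reading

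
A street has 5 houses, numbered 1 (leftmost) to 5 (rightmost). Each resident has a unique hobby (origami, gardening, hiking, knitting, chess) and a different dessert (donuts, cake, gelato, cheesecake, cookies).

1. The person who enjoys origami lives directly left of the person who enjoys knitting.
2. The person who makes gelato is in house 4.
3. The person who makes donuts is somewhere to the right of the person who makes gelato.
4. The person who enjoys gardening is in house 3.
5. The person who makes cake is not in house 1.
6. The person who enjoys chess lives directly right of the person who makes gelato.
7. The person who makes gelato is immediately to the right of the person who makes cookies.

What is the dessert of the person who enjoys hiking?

Clue 2: the person who makes gelato is in house 4.
Clue 3 places the person who makes donuts in house 5.
Clue 4: the person who enjoys gardening is in house 3.
The person who enjoys chess is in house 5 (clue 6).
From clue 7, the person who makes cookies must be in house 3.
House 1 dessert: only cheesecake fits.
That leaves cake as the dessert for house 2.
From clue 1, the person who enjoys origami must be in house 1.
By clue 1, the person who enjoys knitting is in house 2.
So house 4 gets hiking for hobby.
So: house 1 = origami/cheesecake, house 2 = knitting/cake, house 3 = gardening/cookies, house 4 = hiking/gelato, house 5 = chess/donuts.

gelato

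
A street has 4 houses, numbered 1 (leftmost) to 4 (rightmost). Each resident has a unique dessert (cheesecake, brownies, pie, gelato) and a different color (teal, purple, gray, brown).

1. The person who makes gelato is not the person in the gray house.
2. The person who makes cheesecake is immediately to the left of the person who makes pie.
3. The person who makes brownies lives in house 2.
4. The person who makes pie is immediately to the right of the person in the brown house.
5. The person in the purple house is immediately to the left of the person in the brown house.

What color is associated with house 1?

teal

From clue 3, the person who makes brownies must be in house 2.
The person who makes cheesecake is in house 3 (clue 2).
By clue 2, the person who makes pie is in house 4.
From clue 4, the person in the brown house must be in house 3.
Clue 5: the person in the purple house is in house 2.
House 1 dessert: only gelato fits.
By clue 1, the person in the gray house is in house 4.
House 1's color must be teal (nothing else left).
So: house 1 = gelato/teal, house 2 = brownies/purple, house 3 = cheesecake/brown, house 4 = pie/gray.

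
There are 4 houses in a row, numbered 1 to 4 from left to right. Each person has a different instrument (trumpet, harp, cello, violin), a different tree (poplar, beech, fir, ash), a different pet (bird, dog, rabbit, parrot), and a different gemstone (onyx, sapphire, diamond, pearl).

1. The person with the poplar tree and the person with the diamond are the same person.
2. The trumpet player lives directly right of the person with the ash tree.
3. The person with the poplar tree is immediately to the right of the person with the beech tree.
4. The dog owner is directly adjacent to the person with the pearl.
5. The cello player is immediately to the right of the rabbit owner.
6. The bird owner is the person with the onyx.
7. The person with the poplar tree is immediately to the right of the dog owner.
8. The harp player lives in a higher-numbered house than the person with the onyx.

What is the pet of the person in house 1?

bird

House 1 instrument: only violin fits.
That leaves parrot as the pet for house 4.
The cello player is narrowed to house 2 or 3 or 4; consider each.
Placing it in house 2 and house 4 leads to a contradiction, so it's in house 3.
By clue 5, the rabbit owner is in house 2.
The harp player is narrowed to house 2 or 4; consider each.
Placing it in house 2 leads to a contradiction, so it's in house 4.
House 2's instrument must be trumpet (nothing else left).
By clue 2, the person with the ash tree is in house 1.
Clue 3 places the person with the poplar tree in house 4.
From clue 7, the dog owner must be in house 3.
House 2's tree must be fir (nothing else left).
That leaves beech as the tree for house 3.
House 1 pet: only bird fits.
The person with the diamond is in house 4 (clue 1).
Clue 6 places the person with the onyx in house 1.
House 2's gemstone must be pearl (nothing else left).
House 3's gemstone must be sapphire (nothing else left).
So: house 1 = violin/ash/bird/onyx, house 2 = trumpet/fir/rabbit/pearl, house 3 = cello/beech/dog/sapphire, house 4 = harp/poplar/parrot/diamond.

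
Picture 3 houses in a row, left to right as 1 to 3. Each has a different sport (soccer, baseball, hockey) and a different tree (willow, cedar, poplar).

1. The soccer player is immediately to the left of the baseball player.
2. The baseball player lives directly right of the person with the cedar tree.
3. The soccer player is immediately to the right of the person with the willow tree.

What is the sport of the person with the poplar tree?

baseball

From clue 3, the soccer player must be in house 2.
Clue 3 places the person with the willow tree in house 1.
The only sport still possible for house 1 is hockey.
So house 3 gets baseball for sport.
That leaves cedar as the tree for house 2.
The only tree still possible for house 3 is poplar.
So: house 1 = hockey/willow, house 2 = soccer/cedar, house 3 = baseball/poplar.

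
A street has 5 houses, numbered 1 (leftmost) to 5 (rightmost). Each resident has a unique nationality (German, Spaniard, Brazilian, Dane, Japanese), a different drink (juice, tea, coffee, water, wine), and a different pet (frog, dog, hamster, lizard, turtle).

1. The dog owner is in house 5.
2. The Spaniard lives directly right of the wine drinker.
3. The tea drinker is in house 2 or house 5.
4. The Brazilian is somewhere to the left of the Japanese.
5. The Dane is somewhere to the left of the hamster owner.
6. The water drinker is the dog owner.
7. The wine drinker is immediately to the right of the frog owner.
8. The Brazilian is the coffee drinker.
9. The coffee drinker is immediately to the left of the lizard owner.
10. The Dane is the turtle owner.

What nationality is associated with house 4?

Japanese

Clue 1 places the dog owner in house 5.
Clue 6 places the water drinker in house 5.
House 2's drink must be tea (nothing else left).
So house 1 gets turtle for pet.
By clue 10, the Dane is in house 1.
Clue 8: the coffee drinker is in house 3.
Clue 9 places the lizard owner in house 4.
That leaves German as the nationality for house 2.
House 3's nationality must be Brazilian (nothing else left).
The only drink still possible for house 1 is juice.
House 4 drink: only wine fits.
Clue 2 places the Spaniard in house 5.
The frog owner is in house 3 (clue 7).
So house 4 gets Japanese for nationality.
That leaves hamster as the pet for house 2.
So: house 1 = Dane/juice/turtle, house 2 = German/tea/hamster, house 3 = Brazilian/coffee/frog, house 4 = Japanese/wine/lizard, house 5 = Spaniard/water/dog.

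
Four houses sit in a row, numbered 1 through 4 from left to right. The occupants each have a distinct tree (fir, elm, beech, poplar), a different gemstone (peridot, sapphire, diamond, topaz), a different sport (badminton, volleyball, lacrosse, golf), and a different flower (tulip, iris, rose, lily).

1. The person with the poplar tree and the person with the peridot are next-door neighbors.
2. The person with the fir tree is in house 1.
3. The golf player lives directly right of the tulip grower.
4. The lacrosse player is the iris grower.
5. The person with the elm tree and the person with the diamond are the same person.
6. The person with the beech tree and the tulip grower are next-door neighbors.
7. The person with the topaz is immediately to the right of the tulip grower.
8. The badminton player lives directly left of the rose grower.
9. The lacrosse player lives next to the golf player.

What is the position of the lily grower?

Clue 2: the person with the fir tree is in house 1.
The person with the beech tree is narrowed to house 2 or 3 or 4; consider each.
Placing it in house 2 and house 4 leads to a contradiction, so it's in house 3.
Clue 6 places the tulip grower in house 2.
From clue 7, the person with the topaz must be in house 3.
Clue 1 places the person with the poplar tree in house 2.
Clue 1: the person with the peridot is in house 1.
By clue 3, the golf player is in house 3.
Clue 9 places the lacrosse player in house 4.
So house 4 gets elm for tree.
The only sport still possible for house 1 is volleyball.
That leaves badminton as the sport for house 2.
By clue 4, the iris grower is in house 4.
Clue 5 places the person with the diamond in house 4.
The rose grower is in house 3 (clue 8).
So house 2 gets sapphire for gemstone.
That leaves lily as the flower for house 1.
So: house 1 = fir/peridot/volleyball/lily, house 2 = poplar/sapphire/badminton/tulip, house 3 = beech/topaz/golf/rose, house 4 = elm/diamond/lacrosse/iris.

1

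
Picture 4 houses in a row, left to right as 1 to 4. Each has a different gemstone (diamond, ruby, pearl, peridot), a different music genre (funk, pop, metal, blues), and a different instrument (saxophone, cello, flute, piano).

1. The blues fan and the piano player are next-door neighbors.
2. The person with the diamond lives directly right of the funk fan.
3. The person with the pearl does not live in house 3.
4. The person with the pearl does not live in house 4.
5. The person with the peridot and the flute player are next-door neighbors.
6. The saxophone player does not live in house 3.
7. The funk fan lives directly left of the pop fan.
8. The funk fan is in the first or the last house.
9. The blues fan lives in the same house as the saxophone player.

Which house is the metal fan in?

3

Clue 8 places the funk fan in house 1.
The person with the diamond is in house 2 (clue 2).
Clue 7 places the pop fan in house 2.
That leaves pearl as the gemstone for house 1.
House 3 music genre: only metal fits.
House 4 music genre: only blues fits.
Clue 1 places the piano player in house 3.
By clue 9, the saxophone player is in house 4.
House 1's instrument must be cello (nothing else left).
That leaves flute as the instrument for house 2.
Clue 5 places the person with the peridot in house 3.
The only gemstone still possible for house 4 is ruby.
So: house 1 = pearl/funk/cello, house 2 = diamond/pop/flute, house 3 = peridot/metal/piano, house 4 = ruby/blues/saxophone.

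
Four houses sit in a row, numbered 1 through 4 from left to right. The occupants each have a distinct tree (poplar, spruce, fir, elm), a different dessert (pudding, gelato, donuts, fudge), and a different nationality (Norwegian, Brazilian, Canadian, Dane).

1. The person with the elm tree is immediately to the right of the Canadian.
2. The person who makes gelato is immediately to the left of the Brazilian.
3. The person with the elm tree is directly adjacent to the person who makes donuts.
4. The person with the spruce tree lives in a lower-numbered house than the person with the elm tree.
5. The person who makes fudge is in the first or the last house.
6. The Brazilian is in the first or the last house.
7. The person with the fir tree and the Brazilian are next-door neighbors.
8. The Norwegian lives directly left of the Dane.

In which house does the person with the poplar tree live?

By clue 6, the Brazilian is in house 4.
From clue 7, the person with the fir tree must be in house 3.
The person who makes gelato is in house 3 (clue 2).
House 1 dessert: only donuts fits.
The only dessert still possible for house 2 is pudding.
The only dessert still possible for house 4 is fudge.
By clue 3, the person with the elm tree is in house 2.
Clue 4: the person with the spruce tree is in house 1.
That leaves poplar as the tree for house 4.
Clue 1: the Canadian is in house 1.
House 3's nationality must be Dane (nothing else left).
House 2 nationality: only Norwegian fits.
So: house 1 = spruce/donuts/Canadian, house 2 = elm/pudding/Norwegian, house 3 = fir/gelato/Dane, house 4 = poplar/fudge/Brazilian.

4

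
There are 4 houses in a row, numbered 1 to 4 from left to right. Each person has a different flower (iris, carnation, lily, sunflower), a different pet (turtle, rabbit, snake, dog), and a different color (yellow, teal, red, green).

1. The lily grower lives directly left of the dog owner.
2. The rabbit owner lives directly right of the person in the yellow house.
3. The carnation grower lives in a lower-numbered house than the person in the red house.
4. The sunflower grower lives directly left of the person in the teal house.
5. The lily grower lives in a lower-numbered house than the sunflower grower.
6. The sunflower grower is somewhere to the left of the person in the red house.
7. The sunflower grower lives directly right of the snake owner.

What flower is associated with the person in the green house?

lily

So house 4 gets iris for flower.
The lily grower is narrowed to house 1 or 2; consider each.
Placing it in house 2 leads to a contradiction, so it's in house 1.
Clue 1: the dog owner is in house 2.
By clue 7, the sunflower grower is in house 2.
House 3's flower must be carnation (nothing else left).
House 1 pet: only snake fits.
So house 1 gets green for color.
So house 2 gets yellow for color.
Clue 2: the rabbit owner is in house 3.
From clue 3, the person in the red house must be in house 4.
By clue 4, the person in the teal house is in house 3.
The only pet still possible for house 4 is turtle.
So: house 1 = lily/snake/green, house 2 = sunflower/dog/yellow, house 3 = carnation/rabbit/teal, house 4 = iris/turtle/red.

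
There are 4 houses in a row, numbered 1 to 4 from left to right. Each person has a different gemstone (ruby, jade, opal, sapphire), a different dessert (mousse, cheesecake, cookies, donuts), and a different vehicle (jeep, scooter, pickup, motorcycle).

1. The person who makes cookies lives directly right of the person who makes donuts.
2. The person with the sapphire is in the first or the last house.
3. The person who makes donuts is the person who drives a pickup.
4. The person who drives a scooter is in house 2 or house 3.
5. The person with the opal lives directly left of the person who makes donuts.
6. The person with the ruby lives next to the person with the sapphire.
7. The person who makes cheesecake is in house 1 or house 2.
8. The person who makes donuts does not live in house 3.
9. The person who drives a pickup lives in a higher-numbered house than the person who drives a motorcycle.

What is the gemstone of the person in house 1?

By clue 8, the person who makes donuts is in house 2.
The only vehicle still possible for house 4 is jeep.
Clue 1: the person who makes cookies is in house 3.
By clue 3, the person who drives a pickup is in house 2.
By clue 5, the person with the opal is in house 1.
The person who drives a motorcycle is in house 1 (clue 9).
So house 4 gets sapphire for gemstone.
The only dessert still possible for house 1 is cheesecake.
That leaves mousse as the dessert for house 4.
The only vehicle still possible for house 3 is scooter.
The person with the ruby is in house 3 (clue 6).
That leaves jade as the gemstone for house 2.
So: house 1 = opal/cheesecake/motorcycle, house 2 = jade/donuts/pickup, house 3 = ruby/cookies/scooter, house 4 = sapphire/mousse/jeep.

opal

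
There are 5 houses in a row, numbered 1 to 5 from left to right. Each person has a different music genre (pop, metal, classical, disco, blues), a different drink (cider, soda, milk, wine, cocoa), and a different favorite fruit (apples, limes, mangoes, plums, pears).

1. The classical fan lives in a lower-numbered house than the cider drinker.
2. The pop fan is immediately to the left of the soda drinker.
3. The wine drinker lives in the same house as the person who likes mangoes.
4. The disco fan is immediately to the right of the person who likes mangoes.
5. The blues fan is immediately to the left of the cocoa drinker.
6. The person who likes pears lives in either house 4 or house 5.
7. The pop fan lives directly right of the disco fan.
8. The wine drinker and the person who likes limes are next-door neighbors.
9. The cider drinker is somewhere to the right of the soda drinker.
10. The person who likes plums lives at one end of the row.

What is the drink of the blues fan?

So house 5 gets metal for music genre.
By clue 2, the pop fan is in house 3.
The soda drinker is in house 4 (clue 2).
Clue 7: the disco fan is in house 2.
From clue 9, the cider drinker must be in house 5.
By clue 4, the person who likes mangoes is in house 1.
Clue 5 places the blues fan in house 1.
Clue 5 places the cocoa drinker in house 2.
House 4's music genre must be classical (nothing else left).
House 3's drink must be milk (nothing else left).
The only favorite fruit still possible for house 4 is pears.
The only favorite fruit still possible for house 5 is plums.
The person who likes limes is in house 2 (clue 8).
That leaves wine as the drink for house 1.
So house 3 gets apples for favorite fruit.
So: house 1 = blues/wine/mangoes, house 2 = disco/cocoa/limes, house 3 = pop/milk/apples, house 4 = classical/soda/pears, house 5 = metal/cider/plums.

wine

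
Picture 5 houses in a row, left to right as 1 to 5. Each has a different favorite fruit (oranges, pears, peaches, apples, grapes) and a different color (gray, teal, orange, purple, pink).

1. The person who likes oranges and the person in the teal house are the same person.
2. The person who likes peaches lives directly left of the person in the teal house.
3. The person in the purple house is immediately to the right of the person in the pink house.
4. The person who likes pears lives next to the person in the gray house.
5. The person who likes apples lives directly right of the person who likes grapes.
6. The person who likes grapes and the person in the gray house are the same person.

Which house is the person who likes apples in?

3

The person who likes apples is narrowed to house 2 or 3 or 4 or 5; consider each.
Placing it in house 2 and house 4 and house 5 leads to a contradiction, so it's in house 3.
The person who likes grapes is in house 2 (clue 5).
From clue 6, the person in the gray house must be in house 2.
Clue 2 places the person who likes peaches in house 4.
Clue 2: the person in the teal house is in house 5.
By clue 4, the person who likes pears is in house 1.
That leaves oranges as the favorite fruit for house 5.
That leaves orange as the color for house 1.
House 3's color must be pink (nothing else left).
House 4's color must be purple (nothing else left).
So: house 1 = pears/orange, house 2 = grapes/gray, house 3 = apples/pink, house 4 = peaches/purple, house 5 = oranges/teal.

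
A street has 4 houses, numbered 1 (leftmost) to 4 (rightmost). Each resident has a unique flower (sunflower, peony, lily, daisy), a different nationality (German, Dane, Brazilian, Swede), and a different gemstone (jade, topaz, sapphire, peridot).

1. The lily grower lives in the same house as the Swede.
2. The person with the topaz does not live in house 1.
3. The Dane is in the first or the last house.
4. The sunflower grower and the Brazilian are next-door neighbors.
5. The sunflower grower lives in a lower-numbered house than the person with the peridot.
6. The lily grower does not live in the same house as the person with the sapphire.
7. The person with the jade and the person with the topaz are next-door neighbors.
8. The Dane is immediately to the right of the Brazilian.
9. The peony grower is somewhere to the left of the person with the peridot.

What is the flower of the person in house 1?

lily

From clue 8, the Dane must be in house 4.
Clue 8: the Brazilian is in house 3.
The sunflower grower is in house 2 (clue 4).
House 1 flower: only lily fits.
So house 4 gets daisy for flower.
From clue 1, the Swede must be in house 1.
Clue 9 places the person with the peridot in house 4.
House 3's flower must be peony (nothing else left).
House 2 nationality: only German fits.
House 1's gemstone must be jade (nothing else left).
The person with the topaz is in house 2 (clue 7).
So house 3 gets sapphire for gemstone.
So: house 1 = lily/Swede/jade, house 2 = sunflower/German/topaz, house 3 = peony/Brazilian/sapphire, house 4 = daisy/Dane/peridot.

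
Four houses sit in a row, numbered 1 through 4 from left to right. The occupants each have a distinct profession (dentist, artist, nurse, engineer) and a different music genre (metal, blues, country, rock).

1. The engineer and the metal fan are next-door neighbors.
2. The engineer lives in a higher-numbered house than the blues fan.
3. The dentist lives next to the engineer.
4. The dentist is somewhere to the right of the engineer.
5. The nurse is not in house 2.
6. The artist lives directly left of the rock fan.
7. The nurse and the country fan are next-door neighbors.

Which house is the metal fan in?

The dentist is narrowed to house 3 or 4; consider each.
Placing it in house 3 leads to a contradiction, so it's in house 4.
The engineer is in house 3 (clue 3).
The only profession still possible for house 2 is artist.
Clue 6: the rock fan is in house 3.
Clue 7: the country fan is in house 2.
That leaves nurse as the profession for house 1.
The only music genre still possible for house 1 is blues.
The only music genre still possible for house 4 is metal.
So: house 1 = nurse/blues, house 2 = artist/country, house 3 = engineer/rock, house 4 = dentist/metal.

4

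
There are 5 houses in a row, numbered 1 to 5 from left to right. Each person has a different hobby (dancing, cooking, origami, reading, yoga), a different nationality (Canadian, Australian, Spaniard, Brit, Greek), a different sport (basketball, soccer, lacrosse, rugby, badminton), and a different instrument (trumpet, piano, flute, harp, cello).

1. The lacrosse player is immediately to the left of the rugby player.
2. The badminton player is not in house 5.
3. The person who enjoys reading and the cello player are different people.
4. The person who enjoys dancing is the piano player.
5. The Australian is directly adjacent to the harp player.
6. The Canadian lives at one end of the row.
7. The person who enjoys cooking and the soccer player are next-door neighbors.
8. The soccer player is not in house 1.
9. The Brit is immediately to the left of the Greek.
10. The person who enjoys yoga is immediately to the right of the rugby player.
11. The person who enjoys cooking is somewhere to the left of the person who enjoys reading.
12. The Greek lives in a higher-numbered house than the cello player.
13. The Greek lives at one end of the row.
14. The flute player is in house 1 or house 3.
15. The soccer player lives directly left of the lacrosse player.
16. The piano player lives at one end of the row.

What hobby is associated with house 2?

origami

Clue 13 places the Greek in house 5.
House 5 sport: only basketball fits.
Clue 1 places the lacrosse player in house 3.
The rugby player is in house 4 (clue 1).
By clue 9, the Brit is in house 4.
By clue 10, the person who enjoys yoga is in house 5.
The soccer player is in house 2 (clue 15).
The only nationality still possible for house 1 is Canadian.
That leaves badminton as the sport for house 1.
By clue 4, the piano player is in house 1.
The only hobby still possible for house 1 is dancing.
House 3 hobby: only cooking fits.
So house 3 gets flute for instrument.
That leaves trumpet as the instrument for house 5.
Clue 5 places the Australian in house 3.
The person who enjoys reading is in house 4 (clue 11).
House 2 hobby: only origami fits.
House 2 nationality: only Spaniard fits.
Clue 3 places the cello player in house 2.
The only instrument still possible for house 4 is harp.
So: house 1 = dancing/Canadian/badminton/piano, house 2 = origami/Spaniard/soccer/cello, house 3 = cooking/Australian/lacrosse/flute, house 4 = reading/Brit/rugby/harp, house 5 = yoga/Greek/basketball/trumpet.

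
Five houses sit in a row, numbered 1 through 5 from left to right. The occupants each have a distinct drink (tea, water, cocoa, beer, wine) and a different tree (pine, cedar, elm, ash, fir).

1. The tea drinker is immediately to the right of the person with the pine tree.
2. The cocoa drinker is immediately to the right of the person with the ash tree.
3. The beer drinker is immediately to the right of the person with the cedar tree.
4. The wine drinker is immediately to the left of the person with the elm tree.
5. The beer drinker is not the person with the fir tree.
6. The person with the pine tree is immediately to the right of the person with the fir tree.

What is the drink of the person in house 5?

tea

So house 5 gets elm for tree.
Clue 4: the wine drinker is in house 4.
House 1's drink must be water (nothing else left).
That leaves fir as the tree for house 3.
Clue 6: the person with the pine tree is in house 4.
From clue 1, the tea drinker must be in house 5.
Clue 3: the beer drinker is in house 2.
Clue 3: the person with the cedar tree is in house 1.
So house 3 gets cocoa for drink.
That leaves ash as the tree for house 2.
So: house 1 = water/cedar, house 2 = beer/ash, house 3 = cocoa/fir, house 4 = wine/pine, house 5 = tea/elm.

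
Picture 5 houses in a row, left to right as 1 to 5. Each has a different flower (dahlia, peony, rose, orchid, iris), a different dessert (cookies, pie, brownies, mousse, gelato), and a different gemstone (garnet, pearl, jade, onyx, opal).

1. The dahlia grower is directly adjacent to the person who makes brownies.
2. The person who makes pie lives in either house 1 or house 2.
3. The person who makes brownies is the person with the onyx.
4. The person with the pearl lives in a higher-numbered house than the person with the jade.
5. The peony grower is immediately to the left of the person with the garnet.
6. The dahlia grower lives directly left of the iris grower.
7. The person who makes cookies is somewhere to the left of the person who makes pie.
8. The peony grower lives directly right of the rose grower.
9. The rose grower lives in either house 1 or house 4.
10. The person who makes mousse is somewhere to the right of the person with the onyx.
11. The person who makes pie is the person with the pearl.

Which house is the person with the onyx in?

4

By clue 7, the person who makes cookies is in house 1.
Clue 7: the person who makes pie is in house 2.
The rose grower is in house 1 (clue 9).
Clue 11: the person with the pearl is in house 2.
Clue 4 places the person with the jade in house 1.
The peony grower is in house 2 (clue 8).
Clue 5 places the person with the garnet in house 3.
The only gemstone still possible for house 4 is onyx.
The only gemstone still possible for house 5 is opal.
Clue 3 places the person who makes brownies in house 4.
The person who makes mousse is in house 5 (clue 10).
House 3 dessert: only gelato fits.
By clue 1, the dahlia grower is in house 3.
Clue 6: the iris grower is in house 4.
House 5's flower must be orchid (nothing else left).
So: house 1 = rose/cookies/jade, house 2 = peony/pie/pearl, house 3 = dahlia/gelato/garnet, house 4 = iris/brownies/onyx, house 5 = orchid/mousse/opal.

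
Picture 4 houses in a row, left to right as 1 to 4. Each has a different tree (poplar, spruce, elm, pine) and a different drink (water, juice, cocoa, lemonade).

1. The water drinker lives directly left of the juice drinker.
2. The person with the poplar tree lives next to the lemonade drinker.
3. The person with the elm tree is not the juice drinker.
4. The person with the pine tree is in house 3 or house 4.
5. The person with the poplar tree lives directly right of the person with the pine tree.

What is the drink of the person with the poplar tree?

The person with the poplar tree is in house 4 (clue 5).
From clue 5, the person with the pine tree must be in house 3.
From clue 2, the lemonade drinker must be in house 3.
The water drinker is in house 1 (clue 1).
The juice drinker is in house 2 (clue 1).
From clue 3, the person with the elm tree must be in house 1.
The only tree still possible for house 2 is spruce.
House 4 drink: only cocoa fits.
So: house 1 = elm/water, house 2 = spruce/juice, house 3 = pine/lemonade, house 4 = poplar/cocoa.

cocoa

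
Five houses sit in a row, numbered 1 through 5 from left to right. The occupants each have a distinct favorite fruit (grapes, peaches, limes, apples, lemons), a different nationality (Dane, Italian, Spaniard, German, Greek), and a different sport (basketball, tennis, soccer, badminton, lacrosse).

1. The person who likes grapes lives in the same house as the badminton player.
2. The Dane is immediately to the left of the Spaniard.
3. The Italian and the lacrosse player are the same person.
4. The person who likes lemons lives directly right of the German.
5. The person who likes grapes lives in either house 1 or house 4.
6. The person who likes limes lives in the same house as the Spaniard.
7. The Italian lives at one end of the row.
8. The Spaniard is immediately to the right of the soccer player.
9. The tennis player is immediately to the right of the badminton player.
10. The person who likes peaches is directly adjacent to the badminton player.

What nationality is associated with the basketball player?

The person who likes grapes is narrowed to house 1 or 4; consider each.
Placing it in house 4 leads to a contradiction, so it's in house 1.
Clue 1 places the badminton player in house 1.
By clue 9, the tennis player is in house 2.
From clue 10, the person who likes peaches must be in house 2.
House 5's sport must be lacrosse (nothing else left).
The Italian is in house 5 (clue 3).
House 4 nationality: only Spaniard fits.
Clue 2: the Dane is in house 3.
Clue 6 places the person who likes limes in house 4.
Clue 8 places the soccer player in house 3.
So house 3 gets lemons for favorite fruit.
So house 5 gets apples for favorite fruit.
That leaves Greek as the nationality for house 1.
House 2 nationality: only German fits.
House 4 sport: only basketball fits.
So: house 1 = grapes/Greek/badminton, house 2 = peaches/German/tennis, house 3 = lemons/Dane/soccer, house 4 = limes/Spaniard/basketball, house 5 = apples/Italian/lacrosse.

Spaniard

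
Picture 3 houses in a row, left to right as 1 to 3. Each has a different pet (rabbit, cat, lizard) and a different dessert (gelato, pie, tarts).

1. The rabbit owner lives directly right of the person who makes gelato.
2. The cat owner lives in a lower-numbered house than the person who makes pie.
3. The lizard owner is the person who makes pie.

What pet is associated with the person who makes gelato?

cat

House 1 pet: only cat fits.
The lizard owner is narrowed to house 2 or 3; consider each.
Placing it in house 2 leads to a contradiction, so it's in house 3.
From clue 3, the person who makes pie must be in house 3.
So house 2 gets rabbit for pet.
By clue 1, the person who makes gelato is in house 1.
House 2's dessert must be tarts (nothing else left).
So: house 1 = cat/gelato, house 2 = rabbit/tarts, house 3 = lizard/pie.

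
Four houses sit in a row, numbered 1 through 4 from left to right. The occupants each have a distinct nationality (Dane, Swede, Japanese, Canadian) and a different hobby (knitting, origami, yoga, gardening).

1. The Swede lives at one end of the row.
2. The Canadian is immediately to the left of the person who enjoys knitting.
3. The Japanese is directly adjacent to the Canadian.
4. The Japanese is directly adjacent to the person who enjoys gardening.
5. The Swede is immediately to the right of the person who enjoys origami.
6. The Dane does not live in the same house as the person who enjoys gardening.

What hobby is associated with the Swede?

Clue 5 places the Swede in house 4.
Clue 5: the person who enjoys origami is in house 3.
By clue 3, the Japanese is in house 2.
Clue 4: the person who enjoys gardening is in house 1.
House 1's nationality must be Canadian (nothing else left).
House 3 nationality: only Dane fits.
Clue 2 places the person who enjoys knitting in house 2.
So house 4 gets yoga for hobby.
So: house 1 = Canadian/gardening, house 2 = Japanese/knitting, house 3 = Dane/origami, house 4 = Swede/yoga.

yoga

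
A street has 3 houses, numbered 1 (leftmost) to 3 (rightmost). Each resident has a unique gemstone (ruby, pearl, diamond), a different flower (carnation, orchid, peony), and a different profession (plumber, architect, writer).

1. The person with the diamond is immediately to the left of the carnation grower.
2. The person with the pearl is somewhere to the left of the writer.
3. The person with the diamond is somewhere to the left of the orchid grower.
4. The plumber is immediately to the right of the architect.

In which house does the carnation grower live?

2

That leaves ruby as the gemstone for house 3.
So house 1 gets peony for flower.
So house 1 gets architect for profession.
Clue 4: the plumber is in house 2.
House 3's profession must be writer (nothing else left).
The person with the diamond is narrowed to house 1 or 2; consider each.
Placing it in house 2 leads to a contradiction, so it's in house 1.
The carnation grower is in house 2 (clue 1).
The only gemstone still possible for house 2 is pearl.
That leaves orchid as the flower for house 3.
So: house 1 = diamond/peony/architect, house 2 = pearl/carnation/plumber, house 3 = ruby/orchid/writer.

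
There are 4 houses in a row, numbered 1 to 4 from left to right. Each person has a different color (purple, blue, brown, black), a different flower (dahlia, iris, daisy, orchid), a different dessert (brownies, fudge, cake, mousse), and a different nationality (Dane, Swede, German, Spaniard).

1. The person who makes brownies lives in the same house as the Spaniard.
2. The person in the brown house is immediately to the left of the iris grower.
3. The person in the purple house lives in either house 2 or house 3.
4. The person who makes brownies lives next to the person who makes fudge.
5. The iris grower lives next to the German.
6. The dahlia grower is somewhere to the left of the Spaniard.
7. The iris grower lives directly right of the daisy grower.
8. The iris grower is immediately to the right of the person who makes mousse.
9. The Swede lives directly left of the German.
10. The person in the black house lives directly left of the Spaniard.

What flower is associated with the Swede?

iris

House 4 color: only blue fits.
The person in the purple house is narrowed to house 2 or 3; consider each.
Placing it in house 3 leads to a contradiction, so it's in house 2.
Clue 5 places the German in house 3.
Clue 9 places the Swede in house 2.
The only nationality still possible for house 1 is Dane.
House 4 nationality: only Spaniard fits.
By clue 1, the person who makes brownies is in house 4.
By clue 4, the person who makes fudge is in house 3.
From clue 10, the person in the black house must be in house 3.
House 1 color: only brown fits.
That leaves mousse as the dessert for house 1.
House 2's dessert must be cake (nothing else left).
The iris grower is in house 2 (clue 2).
By clue 7, the daisy grower is in house 1.
That leaves orchid as the flower for house 4.
House 3 flower: only dahlia fits.
So: house 1 = brown/daisy/mousse/Dane, house 2 = purple/iris/cake/Swede, house 3 = black/dahlia/fudge/German, house 4 = blue/orchid/brownies/Spaniard.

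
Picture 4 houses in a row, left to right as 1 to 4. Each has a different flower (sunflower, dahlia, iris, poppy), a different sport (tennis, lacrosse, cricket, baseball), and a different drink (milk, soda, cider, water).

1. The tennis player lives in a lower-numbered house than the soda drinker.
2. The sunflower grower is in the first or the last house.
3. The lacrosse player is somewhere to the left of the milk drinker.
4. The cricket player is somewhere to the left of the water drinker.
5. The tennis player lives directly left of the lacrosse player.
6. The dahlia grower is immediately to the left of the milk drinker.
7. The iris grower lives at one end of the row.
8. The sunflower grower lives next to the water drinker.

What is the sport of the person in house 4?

So house 4 gets baseball for sport.
The only drink still possible for house 1 is cider.
House 3's sport must be lacrosse (nothing else left).
From clue 3, the milk drinker must be in house 4.
By clue 5, the tennis player is in house 2.
From clue 6, the dahlia grower must be in house 3.
So house 2 gets poppy for flower.
That leaves cricket as the sport for house 1.
From clue 1, the soda drinker must be in house 3.
That leaves water as the drink for house 2.
Clue 8: the sunflower grower is in house 1.
House 4's flower must be iris (nothing else left).
So: house 1 = sunflower/cricket/cider, house 2 = poppy/tennis/water, house 3 = dahlia/lacrosse/soda, house 4 = iris/baseball/milk.

baseball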